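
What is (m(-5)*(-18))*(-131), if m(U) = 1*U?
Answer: -11790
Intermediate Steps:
m(U) = U
(m(-5)*(-18))*(-131) = -5*(-18)*(-131) = 90*(-131) = -11790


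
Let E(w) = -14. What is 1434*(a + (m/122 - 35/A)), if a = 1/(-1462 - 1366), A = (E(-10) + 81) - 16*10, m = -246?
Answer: -6289855015/2673874 ≈ -2352.3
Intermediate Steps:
A = -93 (A = (-14 + 81) - 16*10 = 67 - 160 = -93)
a = -1/2828 (a = 1/(-2828) = -1/2828 ≈ -0.00035361)
1434*(a + (m/122 - 35/A)) = 1434*(-1/2828 + (-246/122 - 35/(-93))) = 1434*(-1/2828 + (-246*1/122 - 35*(-1/93))) = 1434*(-1/2828 + (-123/61 + 35/93)) = 1434*(-1/2828 - 9304/5673) = 1434*(-26317385/16043244) = -6289855015/2673874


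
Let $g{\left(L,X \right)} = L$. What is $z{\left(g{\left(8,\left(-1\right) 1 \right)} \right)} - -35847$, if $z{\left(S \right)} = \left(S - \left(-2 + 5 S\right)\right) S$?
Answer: $35607$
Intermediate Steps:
$z{\left(S \right)} = S \left(2 - 4 S\right)$ ($z{\left(S \right)} = \left(S - \left(-2 + 5 S\right)\right) S = \left(2 - 4 S\right) S = S \left(2 - 4 S\right)$)
$z{\left(g{\left(8,\left(-1\right) 1 \right)} \right)} - -35847 = 2 \cdot 8 \left(1 - 16\right) - -35847 = 2 \cdot 8 \left(1 - 16\right) + 35847 = 2 \cdot 8 \left(-15\right) + 35847 = -240 + 35847 = 35607$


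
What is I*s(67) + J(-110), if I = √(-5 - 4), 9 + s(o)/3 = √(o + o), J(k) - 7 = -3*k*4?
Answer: 1327 + 9*I*(-9 + √134) ≈ 1327.0 + 23.183*I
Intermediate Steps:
J(k) = 7 - 12*k (J(k) = 7 - 3*k*4 = 7 - 12*k)
s(o) = -27 + 3*√2*√o (s(o) = -27 + 3*√(o + o) = -27 + 3*√(2*o) = -27 + 3*(√2*√o) = -27 + 3*√2*√o)
I = 3*I (I = √(-9) = 3*I ≈ 3.0*I)
I*s(67) + J(-110) = (3*I)*(-27 + 3*√2*√67) + (7 - 12*(-110)) = (3*I)*(-27 + 3*√134) + (7 + 1320) = 3*I*(-27 + 3*√134) + 1327 = 1327 + 3*I*(-27 + 3*√134)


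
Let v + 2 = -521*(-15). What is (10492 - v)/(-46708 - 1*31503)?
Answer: -2679/78211 ≈ -0.034253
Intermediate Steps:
v = 7813 (v = -2 - 521*(-15) = -2 + 7815 = 7813)
(10492 - v)/(-46708 - 1*31503) = (10492 - 1*7813)/(-46708 - 1*31503) = (10492 - 7813)/(-46708 - 31503) = 2679/(-78211) = 2679*(-1/78211) = -2679/78211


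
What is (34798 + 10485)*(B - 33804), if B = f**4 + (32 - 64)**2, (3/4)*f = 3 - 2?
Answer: -120222923492/81 ≈ -1.4842e+9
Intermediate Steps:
f = 4/3 (f = 4*(3 - 2)/3 = (4/3)*1 = 4/3 ≈ 1.3333)
B = 83200/81 (B = (4/3)**4 + (32 - 64)**2 = 256/81 + (-32)**2 = 256/81 + 1024 = 83200/81 ≈ 1027.2)
(34798 + 10485)*(B - 33804) = (34798 + 10485)*(83200/81 - 33804) = 45283*(-2654924/81) = -120222923492/81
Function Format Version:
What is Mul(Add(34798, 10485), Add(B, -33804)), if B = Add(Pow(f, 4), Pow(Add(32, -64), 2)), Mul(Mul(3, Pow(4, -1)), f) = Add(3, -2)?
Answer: Rational(-120222923492, 81) ≈ -1.4842e+9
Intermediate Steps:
f = Rational(4, 3) (f = Mul(Rational(4, 3), Add(3, -2)) = Mul(Rational(4, 3), 1) = Rational(4, 3) ≈ 1.3333)
B = Rational(83200, 81) (B = Add(Pow(Rational(4, 3), 4), Pow(Add(32, -64), 2)) = Add(Rational(256, 81), Pow(-32, 2)) = Add(Rational(256, 81), 1024) = Rational(83200, 81) ≈ 1027.2)
Mul(Add(34798, 10485), Add(B, -33804)) = Mul(Add(34798, 10485), Add(Rational(83200, 81), -33804)) = Mul(45283, Rational(-2654924, 81)) = Rational(-120222923492, 81)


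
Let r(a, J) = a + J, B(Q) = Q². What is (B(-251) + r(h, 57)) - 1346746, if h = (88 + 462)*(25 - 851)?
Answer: -1737988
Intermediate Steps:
h = -454300 (h = 550*(-826) = -454300)
r(a, J) = J + a
(B(-251) + r(h, 57)) - 1346746 = ((-251)² + (57 - 454300)) - 1346746 = (63001 - 454243) - 1346746 = -391242 - 1346746 = -1737988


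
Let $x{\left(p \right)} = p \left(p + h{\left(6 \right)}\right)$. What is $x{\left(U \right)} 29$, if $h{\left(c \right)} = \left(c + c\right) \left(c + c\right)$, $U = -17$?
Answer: $-62611$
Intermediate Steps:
$h{\left(c \right)} = 4 c^{2}$ ($h{\left(c \right)} = 2 c 2 c = 4 c^{2}$)
$x{\left(p \right)} = p \left(144 + p\right)$ ($x{\left(p \right)} = p \left(p + 4 \cdot 6^{2}\right) = p \left(p + 4 \cdot 36\right) = p \left(p + 144\right) = p \left(144 + p\right)$)
$x{\left(U \right)} 29 = - 17 \left(144 - 17\right) 29 = \left(-17\right) 127 \cdot 29 = \left(-2159\right) 29 = -62611$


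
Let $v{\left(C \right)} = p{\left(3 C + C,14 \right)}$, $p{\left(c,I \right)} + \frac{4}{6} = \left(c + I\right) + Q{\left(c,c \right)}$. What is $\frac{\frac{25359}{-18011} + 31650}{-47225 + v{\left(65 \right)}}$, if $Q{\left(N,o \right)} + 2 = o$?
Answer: $- \frac{1710068373}{2522998891} \approx -0.67779$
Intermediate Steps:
$Q{\left(N,o \right)} = -2 + o$
$p{\left(c,I \right)} = - \frac{8}{3} + I + 2 c$ ($p{\left(c,I \right)} = - \frac{2}{3} + \left(\left(c + I\right) + \left(-2 + c\right)\right) = - \frac{2}{3} + \left(\left(I + c\right) + \left(-2 + c\right)\right) = - \frac{2}{3} + \left(-2 + I + 2 c\right) = - \frac{8}{3} + I + 2 c$)
$v{\left(C \right)} = \frac{34}{3} + 8 C$ ($v{\left(C \right)} = - \frac{8}{3} + 14 + 2 \left(3 C + C\right) = - \frac{8}{3} + 14 + 2 \cdot 4 C = - \frac{8}{3} + 14 + 8 C = \frac{34}{3} + 8 C$)
$\frac{\frac{25359}{-18011} + 31650}{-47225 + v{\left(65 \right)}} = \frac{\frac{25359}{-18011} + 31650}{-47225 + \left(\frac{34}{3} + 8 \cdot 65\right)} = \frac{25359 \left(- \frac{1}{18011}\right) + 31650}{-47225 + \left(\frac{34}{3} + 520\right)} = \frac{- \frac{25359}{18011} + 31650}{-47225 + \frac{1594}{3}} = \frac{570022791}{18011 \left(- \frac{140081}{3}\right)} = \frac{570022791}{18011} \left(- \frac{3}{140081}\right) = - \frac{1710068373}{2522998891}$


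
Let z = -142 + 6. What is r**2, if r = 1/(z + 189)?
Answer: 1/2809 ≈ 0.00035600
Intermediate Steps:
z = -136
r = 1/53 (r = 1/(-136 + 189) = 1/53 ≈ 0.018868)
r**2 = (1/53)**2 = 1/2809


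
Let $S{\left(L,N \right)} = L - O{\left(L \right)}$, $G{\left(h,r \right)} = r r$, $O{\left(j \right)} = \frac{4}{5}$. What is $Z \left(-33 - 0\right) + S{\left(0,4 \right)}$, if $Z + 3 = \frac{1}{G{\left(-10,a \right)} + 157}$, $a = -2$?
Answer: $\frac{78886}{805} \approx 97.995$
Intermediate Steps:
$O{\left(j \right)} = \frac{4}{5}$ ($O{\left(j \right)} = 4 \cdot \frac{1}{5} = \frac{4}{5}$)
$G{\left(h,r \right)} = r^{2}$
$Z = - \frac{482}{161}$ ($Z = -3 + \frac{1}{\left(-2\right)^{2} + 157} = -3 + \frac{1}{4 + 157} = -3 + \frac{1}{161} = - \frac{482}{161} \approx -2.9938$)
$S{\left(L,N \right)} = - \frac{4}{5} + L$ ($S{\left(L,N \right)} = L - \frac{4}{5} = - \frac{4}{5} + L$)
$Z \left(-33 - 0\right) + S{\left(0,4 \right)} = - \frac{482 \left(-33 - 0\right)}{161} + \left(- \frac{4}{5} + 0\right) = - \frac{482 \left(-33 + 0\right)}{161} - \frac{4}{5} = \left(- \frac{482}{161}\right) \left(-33\right) - \frac{4}{5} = \frac{15906}{161} - \frac{4}{5} = \frac{78886}{805}$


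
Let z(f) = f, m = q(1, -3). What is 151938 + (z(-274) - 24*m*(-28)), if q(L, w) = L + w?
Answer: 150320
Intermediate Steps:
m = -2 (m = 1 - 3 = -2)
151938 + (z(-274) - 24*m*(-28)) = 151938 + (-274 - 24*(-2)*(-28)) = 151938 + (-274 - (-48)*(-28)) = 151938 + (-274 - 1*1344) = 151938 + (-274 - 1344) = 151938 - 1618 = 150320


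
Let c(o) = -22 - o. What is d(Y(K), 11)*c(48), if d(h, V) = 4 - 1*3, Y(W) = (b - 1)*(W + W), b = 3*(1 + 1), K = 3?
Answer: -70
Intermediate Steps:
b = 6 (b = 3*2 = 6)
Y(W) = 10*W (Y(W) = (6 - 1)*(W + W) = 5*(2*W) = 10*W)
d(h, V) = 1 (d(h, V) = 4 - 3 = 1)
d(Y(K), 11)*c(48) = 1*(-22 - 1*48) = 1*(-22 - 48) = 1*(-70) = -70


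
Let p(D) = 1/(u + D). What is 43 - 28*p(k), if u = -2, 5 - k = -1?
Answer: 36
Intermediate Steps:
k = 6 (k = 5 - 1*(-1) = 5 + 1 = 6)
p(D) = 1/(-2 + D)
43 - 28*p(k) = 43 - 28/(-2 + 6) = 43 - 28/4 = 43 - 28*¼ = 43 - 7 = 36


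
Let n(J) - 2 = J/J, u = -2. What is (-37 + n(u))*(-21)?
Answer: 714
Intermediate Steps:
n(J) = 3 (n(J) = 2 + J/J = 2 + 1 = 3)
(-37 + n(u))*(-21) = (-37 + 3)*(-21) = -34*(-21) = 714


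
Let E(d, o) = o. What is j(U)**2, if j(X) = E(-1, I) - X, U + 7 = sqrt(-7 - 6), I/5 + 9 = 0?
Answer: (38 + I*sqrt(13))**2 ≈ 1431.0 + 274.02*I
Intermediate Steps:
I = -45 (I = -45 + 5*0 = -45 + 0 = -45)
U = -7 + I*sqrt(13) (U = -7 + sqrt(-7 - 6) = -7 + sqrt(-13) = -7 + I*sqrt(13) ≈ -7.0 + 3.6056*I)
j(X) = -45 - X
j(U)**2 = (-45 - (-7 + I*sqrt(13)))**2 = (-45 + (7 - I*sqrt(13)))**2 = (-38 - I*sqrt(13))**2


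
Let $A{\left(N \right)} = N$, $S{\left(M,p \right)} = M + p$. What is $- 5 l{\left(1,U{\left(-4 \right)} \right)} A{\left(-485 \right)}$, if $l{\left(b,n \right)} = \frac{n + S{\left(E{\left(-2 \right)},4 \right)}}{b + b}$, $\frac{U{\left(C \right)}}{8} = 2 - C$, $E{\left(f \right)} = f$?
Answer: $60625$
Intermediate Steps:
$U{\left(C \right)} = 16 - 8 C$ ($U{\left(C \right)} = 8 \left(2 - C\right) = 16 - 8 C$)
$l{\left(b,n \right)} = \frac{2 + n}{2 b}$ ($l{\left(b,n \right)} = \frac{n + \left(-2 + 4\right)}{b + b} = \frac{n + 2}{2 b} = \left(2 + n\right) \frac{1}{2 b} = \frac{2 + n}{2 b}$)
$- 5 l{\left(1,U{\left(-4 \right)} \right)} A{\left(-485 \right)} = - 5 \frac{2 + \left(16 - -32\right)}{2 \cdot 1} \left(-485\right) = - 5 \cdot \frac{1}{2} \cdot 1 \left(2 + \left(16 + 32\right)\right) \left(-485\right) = - 5 \cdot \frac{1}{2} \cdot 1 \left(2 + 48\right) \left(-485\right) = - 5 \cdot \frac{1}{2} \cdot 1 \cdot 50 \left(-485\right) = \left(-5\right) 25 \left(-485\right) = \left(-125\right) \left(-485\right) = 60625$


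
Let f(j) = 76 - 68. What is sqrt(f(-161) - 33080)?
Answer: 4*I*sqrt(2067) ≈ 181.86*I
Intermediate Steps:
f(j) = 8
sqrt(f(-161) - 33080) = sqrt(8 - 33080) = sqrt(-33072) = 4*I*sqrt(2067)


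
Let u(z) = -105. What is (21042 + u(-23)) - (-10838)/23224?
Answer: 243125863/11612 ≈ 20937.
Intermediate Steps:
(21042 + u(-23)) - (-10838)/23224 = (21042 - 105) - (-10838)/23224 = 20937 - (-10838)/23224 = 20937 - 1*(-5419/11612) = 20937 + 5419/11612 = 243125863/11612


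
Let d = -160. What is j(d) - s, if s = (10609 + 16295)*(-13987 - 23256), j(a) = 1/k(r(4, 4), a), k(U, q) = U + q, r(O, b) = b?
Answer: 156309764831/156 ≈ 1.0020e+9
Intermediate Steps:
j(a) = 1/(4 + a)
s = -1001985672 (s = 26904*(-37243) = -1001985672)
j(d) - s = 1/(4 - 160) - 1*(-1001985672) = 1/(-156) + 1001985672 = -1/156 + 1001985672 = 156309764831/156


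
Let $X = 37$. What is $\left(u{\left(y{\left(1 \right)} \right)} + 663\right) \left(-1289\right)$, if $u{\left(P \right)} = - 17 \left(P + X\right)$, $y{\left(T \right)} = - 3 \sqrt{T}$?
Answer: $-109565$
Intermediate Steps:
$u{\left(P \right)} = -629 - 17 P$ ($u{\left(P \right)} = - 17 \left(P + 37\right) = - 17 \left(37 + P\right) = -629 - 17 P$)
$\left(u{\left(y{\left(1 \right)} \right)} + 663\right) \left(-1289\right) = \left(\left(-629 - 17 \left(- 3 \sqrt{1}\right)\right) + 663\right) \left(-1289\right) = \left(\left(-629 - 17 \left(\left(-3\right) 1\right)\right) + 663\right) \left(-1289\right) = \left(\left(-629 - -51\right) + 663\right) \left(-1289\right) = \left(\left(-629 + 51\right) + 663\right) \left(-1289\right) = \left(-578 + 663\right) \left(-1289\right) = 85 \left(-1289\right) = -109565$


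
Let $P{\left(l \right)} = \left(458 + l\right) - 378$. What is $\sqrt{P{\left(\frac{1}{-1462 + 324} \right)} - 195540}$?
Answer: $\frac{i \sqrt{253129301378}}{1138} \approx 442.11 i$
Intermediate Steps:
$P{\left(l \right)} = 80 + l$
$\sqrt{P{\left(\frac{1}{-1462 + 324} \right)} - 195540} = \sqrt{\left(80 + \frac{1}{-1462 + 324}\right) - 195540} = \sqrt{\left(80 + \frac{1}{-1138}\right) - 195540} = \sqrt{\left(80 - \frac{1}{1138}\right) - 195540} = \sqrt{\frac{91039}{1138} - 195540} = \sqrt{- \frac{222433481}{1138}} = \frac{i \sqrt{253129301378}}{1138}$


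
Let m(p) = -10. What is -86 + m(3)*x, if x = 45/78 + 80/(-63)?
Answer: -64759/819 ≈ -79.071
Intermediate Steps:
x = -1135/1638 (x = 45*(1/78) + 80*(-1/63) = 15/26 - 80/63 = -1135/1638 ≈ -0.69292)
-86 + m(3)*x = -86 - 10*(-1135/1638) = -86 + 5675/819 = -64759/819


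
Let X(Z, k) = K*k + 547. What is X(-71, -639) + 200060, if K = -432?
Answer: 476655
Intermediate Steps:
X(Z, k) = 547 - 432*k (X(Z, k) = -432*k + 547 = 547 - 432*k)
X(-71, -639) + 200060 = (547 - 432*(-639)) + 200060 = (547 + 276048) + 200060 = 276595 + 200060 = 476655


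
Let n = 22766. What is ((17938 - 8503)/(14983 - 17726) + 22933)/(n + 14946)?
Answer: 7861973/12930502 ≈ 0.60802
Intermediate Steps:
((17938 - 8503)/(14983 - 17726) + 22933)/(n + 14946) = ((17938 - 8503)/(14983 - 17726) + 22933)/(22766 + 14946) = (9435/(-2743) + 22933)/37712 = (9435*(-1/2743) + 22933)*(1/37712) = (-9435/2743 + 22933)*(1/37712) = (62895784/2743)*(1/37712) = 7861973/12930502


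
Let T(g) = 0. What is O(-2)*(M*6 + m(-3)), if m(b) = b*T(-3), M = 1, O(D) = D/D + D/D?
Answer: 12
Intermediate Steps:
O(D) = 2 (O(D) = 1 + 1 = 2)
m(b) = 0 (m(b) = b*0 = 0)
O(-2)*(M*6 + m(-3)) = 2*(1*6 + 0) = 2*(6 + 0) = 2*6 = 12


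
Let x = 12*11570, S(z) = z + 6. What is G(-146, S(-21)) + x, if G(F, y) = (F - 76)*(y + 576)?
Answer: 14298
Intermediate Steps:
S(z) = 6 + z
G(F, y) = (-76 + F)*(576 + y)
x = 138840
G(-146, S(-21)) + x = (-43776 - 76*(6 - 21) + 576*(-146) - 146*(6 - 21)) + 138840 = (-43776 - 76*(-15) - 84096 - 146*(-15)) + 138840 = (-43776 + 1140 - 84096 + 2190) + 138840 = -124542 + 138840 = 14298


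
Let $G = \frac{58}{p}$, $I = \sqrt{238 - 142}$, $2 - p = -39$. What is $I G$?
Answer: $\frac{232 \sqrt{6}}{41} \approx 13.861$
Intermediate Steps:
$p = 41$ ($p = 2 - -39 = 2 + 39 = 41$)
$I = 4 \sqrt{6}$ ($I = \sqrt{96} = 4 \sqrt{6} \approx 9.798$)
$G = \frac{58}{41} \approx 1.4146$
$I G = 4 \sqrt{6} \cdot \frac{58}{41} = \frac{232 \sqrt{6}}{41}$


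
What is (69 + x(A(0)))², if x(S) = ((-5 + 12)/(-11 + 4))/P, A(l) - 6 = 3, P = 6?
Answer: 170569/36 ≈ 4738.0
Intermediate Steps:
A(l) = 9 (A(l) = 6 + 3 = 9)
x(S) = -⅙ (x(S) = ((-5 + 12)/(-11 + 4))/6 = (7/(-7))*(⅙) = (7*(-⅐))*(⅙) = -1*⅙ = -⅙)
(69 + x(A(0)))² = (69 - ⅙)² = (413/6)² = 170569/36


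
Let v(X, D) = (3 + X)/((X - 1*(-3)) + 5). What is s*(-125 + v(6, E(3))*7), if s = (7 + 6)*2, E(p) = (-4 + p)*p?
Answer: -3133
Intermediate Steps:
E(p) = p*(-4 + p)
v(X, D) = (3 + X)/(8 + X) (v(X, D) = (3 + X)/((X + 3) + 5) = (3 + X)/((3 + X) + 5) = (3 + X)/(8 + X))
s = 26 (s = 13*2 = 26)
s*(-125 + v(6, E(3))*7) = 26*(-125 + ((3 + 6)/(8 + 6))*7) = 26*(-125 + (9/14)*7) = 26*(-125 + 9/2) = 26*(-241/2) = -3133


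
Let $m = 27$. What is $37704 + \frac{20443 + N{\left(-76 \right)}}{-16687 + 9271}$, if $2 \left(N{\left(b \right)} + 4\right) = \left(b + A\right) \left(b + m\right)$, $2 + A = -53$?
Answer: $\frac{559178431}{14832} \approx 37701.0$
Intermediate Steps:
$A = -55$ ($A = -2 - 53 = -55$)
$N{\left(b \right)} = -4 + \frac{\left(-55 + b\right) \left(27 + b\right)}{2}$ ($N{\left(b \right)} = -4 + \frac{\left(b - 55\right) \left(b + 27\right)}{2} = -4 + \frac{\left(-55 + b\right) \left(27 + b\right)}{2}$)
$37704 + \frac{20443 + N{\left(-76 \right)}}{-16687 + 9271} = 37704 + \frac{20443 - \left(- \frac{635}{2} - 2888\right)}{-16687 + 9271} = 37704 + \frac{20443 + \left(- \frac{1493}{2} + \frac{1}{2} \cdot 5776 + 1064\right)}{-7416} = 37704 + \left(20443 + \left(- \frac{1493}{2} + 2888 + 1064\right)\right) \left(- \frac{1}{7416}\right) = 37704 + \left(20443 + \frac{6411}{2}\right) \left(- \frac{1}{7416}\right) = 37704 + \frac{47297}{2} \left(- \frac{1}{7416}\right) = 37704 - \frac{47297}{14832} = \frac{559178431}{14832}$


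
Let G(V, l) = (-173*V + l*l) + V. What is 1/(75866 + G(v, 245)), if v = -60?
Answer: 1/146211 ≈ 6.8394e-6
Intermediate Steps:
G(V, l) = l² - 172*V (G(V, l) = (-173*V + l²) + V = (l² - 173*V) + V = l² - 172*V)
1/(75866 + G(v, 245)) = 1/(75866 + (245² - 172*(-60))) = 1/(75866 + (60025 + 10320)) = 1/(75866 + 70345) = 1/146211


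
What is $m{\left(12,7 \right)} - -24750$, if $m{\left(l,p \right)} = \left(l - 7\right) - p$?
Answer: $24748$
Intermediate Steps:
$m{\left(l,p \right)} = -7 + l - p$ ($m{\left(l,p \right)} = \left(-7 + l\right) - p = -7 + l - p$)
$m{\left(12,7 \right)} - -24750 = \left(-7 + 12 - 7\right) - -24750 = \left(-7 + 12 - 7\right) + 24750 = -2 + 24750 = 24748$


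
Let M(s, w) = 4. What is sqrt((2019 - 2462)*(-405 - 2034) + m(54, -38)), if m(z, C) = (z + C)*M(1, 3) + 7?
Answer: 14*sqrt(5513) ≈ 1039.5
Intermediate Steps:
m(z, C) = 7 + 4*C + 4*z (m(z, C) = (z + C)*4 + 7 = (C + z)*4 + 7 = (4*C + 4*z) + 7 = 7 + 4*C + 4*z)
sqrt((2019 - 2462)*(-405 - 2034) + m(54, -38)) = sqrt((2019 - 2462)*(-405 - 2034) + (7 + 4*(-38) + 4*54)) = sqrt(-443*(-2439) + (7 - 152 + 216)) = sqrt(1080477 + 71) = sqrt(1080548) = 14*sqrt(5513)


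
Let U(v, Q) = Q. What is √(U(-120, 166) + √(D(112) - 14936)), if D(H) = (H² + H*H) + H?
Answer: √(166 + 2*√2566) ≈ 16.350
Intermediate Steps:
D(H) = H + 2*H² (D(H) = (H² + H²) + H = 2*H² + H = H + 2*H²)
√(U(-120, 166) + √(D(112) - 14936)) = √(166 + √(112*(1 + 2*112) - 14936)) = √(166 + √(112*(1 + 224) - 14936)) = √(166 + √(112*225 - 14936)) = √(166 + √(25200 - 14936)) = √(166 + √10264) = √(166 + 2*√2566)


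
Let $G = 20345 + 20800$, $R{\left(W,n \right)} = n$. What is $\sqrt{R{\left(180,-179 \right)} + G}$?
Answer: $\sqrt{40966} \approx 202.4$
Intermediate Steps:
$G = 41145$
$\sqrt{R{\left(180,-179 \right)} + G} = \sqrt{-179 + 41145} = \sqrt{40966}$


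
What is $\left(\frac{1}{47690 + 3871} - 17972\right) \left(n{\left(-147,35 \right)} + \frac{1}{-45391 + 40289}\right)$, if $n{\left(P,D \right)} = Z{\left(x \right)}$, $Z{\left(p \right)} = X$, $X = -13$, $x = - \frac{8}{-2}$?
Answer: $\frac{20487399719719}{87688074} \approx 2.3364 \cdot 10^{5}$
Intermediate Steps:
$x = 4$ ($x = \left(-8\right) \left(- \frac{1}{2}\right) = 4$)
$Z{\left(p \right)} = -13$
$n{\left(P,D \right)} = -13$
$\left(\frac{1}{47690 + 3871} - 17972\right) \left(n{\left(-147,35 \right)} + \frac{1}{-45391 + 40289}\right) = \left(\frac{1}{47690 + 3871} - 17972\right) \left(-13 + \frac{1}{-45391 + 40289}\right) = \left(\frac{1}{51561} - 17972\right) \left(-13 + \frac{1}{-5102}\right) = \left(\frac{1}{51561} - 17972\right) \left(-13 - \frac{1}{5102}\right) = \left(- \frac{926654291}{51561}\right) \left(- \frac{66327}{5102}\right) = \frac{20487399719719}{87688074}$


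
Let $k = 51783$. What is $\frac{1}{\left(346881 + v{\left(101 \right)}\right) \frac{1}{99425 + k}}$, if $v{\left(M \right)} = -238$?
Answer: $\frac{151208}{346643} \approx 0.43621$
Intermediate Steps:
$\frac{1}{\left(346881 + v{\left(101 \right)}\right) \frac{1}{99425 + k}} = \frac{1}{\left(346881 - 238\right) \frac{1}{99425 + 51783}} = \frac{1}{346643 \cdot \frac{1}{151208}} = \frac{1}{\frac{346643}{151208}} = \frac{151208}{346643}$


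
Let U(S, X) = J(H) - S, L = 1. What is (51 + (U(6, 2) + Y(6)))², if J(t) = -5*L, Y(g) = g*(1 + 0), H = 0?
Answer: 2116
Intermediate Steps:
Y(g) = g (Y(g) = g*1 = g)
J(t) = -5 (J(t) = -5*1 = -5)
U(S, X) = -5 - S
(51 + (U(6, 2) + Y(6)))² = (51 + ((-5 - 1*6) + 6))² = (51 + ((-5 - 6) + 6))² = (51 + (-11 + 6))² = (51 - 5)² = 46² = 2116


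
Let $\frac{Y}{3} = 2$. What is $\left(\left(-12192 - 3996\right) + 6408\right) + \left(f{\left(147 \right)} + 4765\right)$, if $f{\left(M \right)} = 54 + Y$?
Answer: $-4955$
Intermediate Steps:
$Y = 6$ ($Y = 3 \cdot 2 = 6$)
$f{\left(M \right)} = 60$ ($f{\left(M \right)} = 54 + 6 = 60$)
$\left(\left(-12192 - 3996\right) + 6408\right) + \left(f{\left(147 \right)} + 4765\right) = \left(\left(-12192 - 3996\right) + 6408\right) + \left(60 + 4765\right) = \left(-16188 + 6408\right) + 4825 = -9780 + 4825 = -4955$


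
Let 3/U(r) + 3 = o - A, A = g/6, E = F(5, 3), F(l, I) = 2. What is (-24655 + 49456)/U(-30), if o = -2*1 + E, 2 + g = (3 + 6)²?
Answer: -801899/6 ≈ -1.3365e+5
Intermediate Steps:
E = 2
g = 79 (g = -2 + (3 + 6)² = -2 + 9² = -2 + 81 = 79)
o = 0 (o = -2*1 + 2 = -2 + 2 = 0)
A = 79/6 ≈ 13.167
U(r) = -18/97 (U(r) = 3/(-3 + (0 - 1*79/6)) = 3/(-3 + (0 - 79/6)) = 3/(-3 - 79/6) = 3/(-97/6) = 3*(-6/97) = -18/97)
(-24655 + 49456)/U(-30) = (-24655 + 49456)/(-18/97) = 24801*(-97/18) = -801899/6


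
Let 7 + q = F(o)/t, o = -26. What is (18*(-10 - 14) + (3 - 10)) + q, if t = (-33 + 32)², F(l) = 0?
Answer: -446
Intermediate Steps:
t = 1 (t = (-1)² = 1)
q = -7 (q = -7 + 0/1 = -7 + 0*1 = -7 + 0 = -7)
(18*(-10 - 14) + (3 - 10)) + q = (18*(-10 - 14) + (3 - 10)) - 7 = (18*(-24) - 7) - 7 = (-432 - 7) - 7 = -439 - 7 = -446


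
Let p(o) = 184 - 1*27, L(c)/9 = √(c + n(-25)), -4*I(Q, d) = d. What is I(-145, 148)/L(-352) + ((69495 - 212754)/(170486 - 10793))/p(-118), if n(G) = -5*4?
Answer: -47753/8357267 + 37*I*√93/1674 ≈ -0.0057139 + 0.21315*I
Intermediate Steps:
I(Q, d) = -d/4
n(G) = -20
L(c) = 9*√(-20 + c) (L(c) = 9*√(c - 20) = 9*√(-20 + c))
p(o) = 157 (p(o) = 184 - 27 = 157)
I(-145, 148)/L(-352) + ((69495 - 212754)/(170486 - 10793))/p(-118) = (-¼*148)/((9*√(-20 - 352))) + ((69495 - 212754)/(170486 - 10793))/157 = -37*(-I*√93/1674) - 143259/159693*(1/157) = -37*(-I*√93/1674) - 143259*1/159693*(1/157) = -37*(-I*√93/1674) - 47753/53231*1/157 = -(-37)*I*√93/1674 - 47753/8357267 = 37*I*√93/1674 - 47753/8357267 = -47753/8357267 + 37*I*√93/1674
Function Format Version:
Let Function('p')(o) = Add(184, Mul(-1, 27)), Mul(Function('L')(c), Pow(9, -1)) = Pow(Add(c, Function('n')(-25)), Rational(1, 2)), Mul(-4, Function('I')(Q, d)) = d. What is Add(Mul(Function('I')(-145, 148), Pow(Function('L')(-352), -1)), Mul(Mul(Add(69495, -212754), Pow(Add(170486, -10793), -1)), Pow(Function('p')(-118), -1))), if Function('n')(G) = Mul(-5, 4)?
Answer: Add(Rational(-47753, 8357267), Mul(Rational(37, 1674), I, Pow(93, Rational(1, 2)))) ≈ Add(-0.0057139, Mul(0.21315, I))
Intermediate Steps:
Function('I')(Q, d) = Mul(Rational(-1, 4), d)
Function('n')(G) = -20
Function('L')(c) = Mul(9, Pow(Add(-20, c), Rational(1, 2))) (Function('L')(c) = Mul(9, Pow(Add(c, -20), Rational(1, 2))) = Mul(9, Pow(Add(-20, c), Rational(1, 2))))
Function('p')(o) = 157 (Function('p')(o) = Add(184, -27) = 157)
Add(Mul(Function('I')(-145, 148), Pow(Function('L')(-352), -1)), Mul(Mul(Add(69495, -212754), Pow(Add(170486, -10793), -1)), Pow(Function('p')(-118), -1))) = Add(Mul(Mul(Rational(-1, 4), 148), Pow(Mul(9, Pow(Add(-20, -352), Rational(1, 2))), -1)), Mul(Mul(Add(69495, -212754), Pow(Add(170486, -10793), -1)), Pow(157, -1))) = Add(Mul(-37, Pow(Mul(9, Pow(-372, Rational(1, 2))), -1)), Mul(Mul(-143259, Pow(159693, -1)), Rational(1, 157))) = Add(Mul(-37, Pow(Mul(9, Mul(2, I, Pow(93, Rational(1, 2)))), -1)), Mul(Mul(-143259, Rational(1, 159693)), Rational(1, 157))) = Add(Mul(-37, Pow(Mul(18, I, Pow(93, Rational(1, 2))), -1)), Mul(Rational(-47753, 53231), Rational(1, 157))) = Add(Mul(-37, Mul(Rational(-1, 1674), I, Pow(93, Rational(1, 2)))), Rational(-47753, 8357267)) = Add(Mul(Rational(37, 1674), I, Pow(93, Rational(1, 2))), Rational(-47753, 8357267)) = Add(Rational(-47753, 8357267), Mul(Rational(37, 1674), I, Pow(93, Rational(1, 2))))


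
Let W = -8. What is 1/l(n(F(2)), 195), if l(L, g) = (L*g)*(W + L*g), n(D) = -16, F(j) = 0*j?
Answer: 1/9759360 ≈ 1.0247e-7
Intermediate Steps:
F(j) = 0
l(L, g) = L*g*(-8 + L*g) (l(L, g) = (L*g)*(-8 + L*g) = L*g*(-8 + L*g))
1/l(n(F(2)), 195) = 1/(-16*195*(-8 - 16*195)) = 1/(-16*195*(-8 - 3120)) = 1/(-16*195*(-3128)) = 1/9759360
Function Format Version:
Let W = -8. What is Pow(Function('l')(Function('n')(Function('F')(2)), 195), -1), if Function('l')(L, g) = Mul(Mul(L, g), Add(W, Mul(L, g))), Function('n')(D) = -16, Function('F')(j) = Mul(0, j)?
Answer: Rational(1, 9759360) ≈ 1.0247e-7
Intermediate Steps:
Function('F')(j) = 0
Function('l')(L, g) = Mul(L, g, Add(-8, Mul(L, g))) (Function('l')(L, g) = Mul(Mul(L, g), Add(-8, Mul(L, g))) = Mul(L, g, Add(-8, Mul(L, g))))
Pow(Function('l')(Function('n')(Function('F')(2)), 195), -1) = Pow(Mul(-16, 195, Add(-8, Mul(-16, 195))), -1) = Pow(Mul(-16, 195, Add(-8, -3120)), -1) = Pow(Mul(-16, 195, -3128), -1) = Pow(9759360, -1) = Rational(1, 9759360)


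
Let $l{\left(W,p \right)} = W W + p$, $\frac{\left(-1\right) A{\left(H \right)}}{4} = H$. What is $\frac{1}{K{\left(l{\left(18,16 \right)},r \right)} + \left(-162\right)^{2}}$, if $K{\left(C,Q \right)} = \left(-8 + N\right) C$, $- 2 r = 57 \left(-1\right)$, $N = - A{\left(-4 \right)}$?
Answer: $\frac{1}{18084} \approx 5.5298 \cdot 10^{-5}$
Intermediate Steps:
$A{\left(H \right)} = - 4 H$
$l{\left(W,p \right)} = p + W^{2}$ ($l{\left(W,p \right)} = W^{2} + p = p + W^{2}$)
$N = -16$ ($N = - \left(-4\right) \left(-4\right) = \left(-1\right) 16 = -16$)
$r = \frac{57}{2}$ ($r = - \frac{57 \left(-1\right)}{2} = \left(- \frac{1}{2}\right) \left(-57\right) = \frac{57}{2} \approx 28.5$)
$K{\left(C,Q \right)} = - 24 C$ ($K{\left(C,Q \right)} = \left(-8 - 16\right) C = - 24 C$)
$\frac{1}{K{\left(l{\left(18,16 \right)},r \right)} + \left(-162\right)^{2}} = \frac{1}{- 24 \left(16 + 18^{2}\right) + \left(-162\right)^{2}} = \frac{1}{- 24 \left(16 + 324\right) + 26244} = \frac{1}{\left(-24\right) 340 + 26244} = \frac{1}{-8160 + 26244} = \frac{1}{18084}$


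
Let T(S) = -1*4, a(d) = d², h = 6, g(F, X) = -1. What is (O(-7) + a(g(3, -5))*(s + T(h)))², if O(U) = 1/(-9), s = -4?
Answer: 5329/81 ≈ 65.790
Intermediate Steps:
O(U) = -⅑
T(S) = -4
(O(-7) + a(g(3, -5))*(s + T(h)))² = (-⅑ + (-1)²*(-4 - 4))² = (-⅑ + 1*(-8))² = (-⅑ - 8)² = (-73/9)² = 5329/81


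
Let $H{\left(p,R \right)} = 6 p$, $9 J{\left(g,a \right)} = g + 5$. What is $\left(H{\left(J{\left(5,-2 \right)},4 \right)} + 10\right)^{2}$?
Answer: $\frac{2500}{9} \approx 277.78$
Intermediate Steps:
$J{\left(g,a \right)} = \frac{5}{9} + \frac{g}{9}$ ($J{\left(g,a \right)} = \frac{g + 5}{9} = \frac{5 + g}{9} = \frac{5}{9} + \frac{g}{9}$)
$\left(H{\left(J{\left(5,-2 \right)},4 \right)} + 10\right)^{2} = \left(6 \left(\frac{5}{9} + \frac{1}{9} \cdot 5\right) + 10\right)^{2} = \left(6 \left(\frac{5}{9} + \frac{5}{9}\right) + 10\right)^{2} = \left(6 \cdot \frac{10}{9} + 10\right)^{2} = \left(\frac{20}{3} + 10\right)^{2} = \left(\frac{50}{3}\right)^{2} = \frac{2500}{9}$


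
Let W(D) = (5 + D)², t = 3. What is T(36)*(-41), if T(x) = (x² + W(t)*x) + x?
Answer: -149076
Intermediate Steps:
T(x) = x² + 65*x (T(x) = (x² + (5 + 3)²*x) + x = (x² + 8²*x) + x = (x² + 64*x) + x = x² + 65*x)
T(36)*(-41) = (36*(65 + 36))*(-41) = (36*101)*(-41) = 3636*(-41) = -149076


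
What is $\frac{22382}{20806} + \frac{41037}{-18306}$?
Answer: $- \frac{74015155}{63479106} \approx -1.166$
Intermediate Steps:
$\frac{22382}{20806} + \frac{41037}{-18306} = 22382 \cdot \frac{1}{20806} + 41037 \left(- \frac{1}{18306}\right) = \frac{11191}{10403} - \frac{13679}{6102} = - \frac{74015155}{63479106}$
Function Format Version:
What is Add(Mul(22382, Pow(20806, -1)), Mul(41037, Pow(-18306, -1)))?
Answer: Rational(-74015155, 63479106) ≈ -1.1660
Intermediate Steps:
Add(Mul(22382, Pow(20806, -1)), Mul(41037, Pow(-18306, -1))) = Add(Mul(22382, Rational(1, 20806)), Mul(41037, Rational(-1, 18306))) = Add(Rational(11191, 10403), Rational(-13679, 6102)) = Rational(-74015155, 63479106)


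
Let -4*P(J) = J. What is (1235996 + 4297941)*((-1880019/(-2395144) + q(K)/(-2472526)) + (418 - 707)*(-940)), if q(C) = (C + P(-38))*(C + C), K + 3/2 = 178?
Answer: 4451471733176254814863117/2961027906872 ≈ 1.5034e+12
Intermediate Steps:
K = 353/2 (K = -3/2 + 178 = 353/2 ≈ 176.50)
P(J) = -J/4
q(C) = 2*C*(19/2 + C) (q(C) = (C - 1/4*(-38))*(C + C) = (C + 19/2)*(2*C) = (19/2 + C)*(2*C) = 2*C*(19/2 + C))
(1235996 + 4297941)*((-1880019/(-2395144) + q(K)/(-2472526)) + (418 - 707)*(-940)) = (1235996 + 4297941)*((-1880019/(-2395144) + (353*(19 + 2*(353/2))/2)/(-2472526)) + (418 - 707)*(-940)) = 5533937*((-1880019*(-1/2395144) + (353*(19 + 353)/2)*(-1/2472526)) - 289*(-940)) = 5533937*((1880019/2395144 + ((353/2)*372)*(-1/2472526)) + 271660) = 5533937*((1880019/2395144 + 65658*(-1/2472526)) + 271660) = 5533937*((1880019/2395144 - 32829/1236263) + 271660) = 5533937*(2245567746621/2961027906872 + 271660) = 5533937*(804395086748594141/2961027906872) = 4451471733176254814863117/2961027906872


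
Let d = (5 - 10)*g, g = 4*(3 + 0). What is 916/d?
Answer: -229/15 ≈ -15.267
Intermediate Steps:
g = 12 (g = 4*3 = 12)
d = -60 (d = (5 - 10)*12 = -5*12 = -60)
916/d = 916/(-60) = 916*(-1/60) = -229/15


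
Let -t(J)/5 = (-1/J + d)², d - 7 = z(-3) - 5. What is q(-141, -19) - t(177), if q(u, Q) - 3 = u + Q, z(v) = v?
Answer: -4760233/31329 ≈ -151.94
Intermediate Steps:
q(u, Q) = 3 + Q + u (q(u, Q) = 3 + (u + Q) = 3 + (Q + u) = 3 + Q + u)
d = -1 (d = 7 + (-3 - 5) = 7 - 8 = -1)
t(J) = -5*(-1 - 1/J)² (t(J) = -5*(-1/J - 1)² = -5*(-1 - 1/J)²)
q(-141, -19) - t(177) = (3 - 19 - 141) - (-5)*(1 + 177)²/177² = -157 - (-5)*178²/31329 = -157 - (-5)*31684/31329 = -157 - 1*(-158420/31329) = -157 + 158420/31329 = -4760233/31329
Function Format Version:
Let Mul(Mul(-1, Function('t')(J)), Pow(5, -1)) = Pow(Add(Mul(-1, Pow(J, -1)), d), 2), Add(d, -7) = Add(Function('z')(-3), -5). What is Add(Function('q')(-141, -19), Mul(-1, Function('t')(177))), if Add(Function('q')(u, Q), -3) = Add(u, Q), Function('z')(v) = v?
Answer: Rational(-4760233, 31329) ≈ -151.94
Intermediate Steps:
Function('q')(u, Q) = Add(3, Q, u) (Function('q')(u, Q) = Add(3, Add(u, Q)) = Add(3, Add(Q, u)) = Add(3, Q, u))
d = -1 (d = Add(7, Add(-3, -5)) = Add(7, -8) = -1)
Function('t')(J) = Mul(-5, Pow(Add(-1, Mul(-1, Pow(J, -1))), 2)) (Function('t')(J) = Mul(-5, Pow(Add(Mul(-1, Pow(J, -1)), -1), 2)) = Mul(-5, Pow(Add(-1, Mul(-1, Pow(J, -1))), 2)))
Add(Function('q')(-141, -19), Mul(-1, Function('t')(177))) = Add(Add(3, -19, -141), Mul(-1, Mul(-5, Pow(177, -2), Pow(Add(1, 177), 2)))) = Add(-157, Mul(-1, Mul(-5, Rational(1, 31329), Pow(178, 2)))) = Add(-157, Mul(-1, Mul(-5, Rational(1, 31329), 31684))) = Add(-157, Mul(-1, Rational(-158420, 31329))) = Add(-157, Rational(158420, 31329)) = Rational(-4760233, 31329)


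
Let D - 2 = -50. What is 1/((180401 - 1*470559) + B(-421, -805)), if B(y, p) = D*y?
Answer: -1/269950 ≈ -3.7044e-6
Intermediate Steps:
D = -48 (D = 2 - 50 = -48)
B(y, p) = -48*y
1/((180401 - 1*470559) + B(-421, -805)) = 1/((180401 - 1*470559) - 48*(-421)) = 1/((180401 - 470559) + 20208) = 1/(-290158 + 20208) = 1/(-269950) = -1/269950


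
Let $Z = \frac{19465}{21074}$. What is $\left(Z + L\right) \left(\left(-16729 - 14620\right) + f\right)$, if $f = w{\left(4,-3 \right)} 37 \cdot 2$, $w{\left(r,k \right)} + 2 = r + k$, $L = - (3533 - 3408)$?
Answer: $\frac{82164389055}{21074} \approx 3.8989 \cdot 10^{6}$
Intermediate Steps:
$L = -125$ ($L = - (3533 - 3408) = \left(-1\right) 125 = -125$)
$w{\left(r,k \right)} = -2 + k + r$ ($w{\left(r,k \right)} = -2 + \left(r + k\right) = -2 + \left(k + r\right) = -2 + k + r$)
$Z = \frac{19465}{21074}$ ($Z = 19465 \cdot \frac{1}{21074} = \frac{19465}{21074} \approx 0.92365$)
$f = -74$ ($f = \left(-2 - 3 + 4\right) 37 \cdot 2 = \left(-1\right) 37 \cdot 2 = \left(-37\right) 2 = -74$)
$\left(Z + L\right) \left(\left(-16729 - 14620\right) + f\right) = \left(\frac{19465}{21074} - 125\right) \left(\left(-16729 - 14620\right) - 74\right) = - \frac{2614785 \left(\left(-16729 - 14620\right) - 74\right)}{21074} = - \frac{2614785 \left(-31349 - 74\right)}{21074} = \left(- \frac{2614785}{21074}\right) \left(-31423\right) = \frac{82164389055}{21074}$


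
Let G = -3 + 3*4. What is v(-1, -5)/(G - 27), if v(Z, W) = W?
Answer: 5/18 ≈ 0.27778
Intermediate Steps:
G = 9 (G = -3 + 12 = 9)
v(-1, -5)/(G - 27) = -5/(9 - 27) = -5/(-18) = -1/18*(-5) = 5/18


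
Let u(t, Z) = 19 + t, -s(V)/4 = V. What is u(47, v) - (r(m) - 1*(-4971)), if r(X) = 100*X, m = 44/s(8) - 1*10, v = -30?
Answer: -7535/2 ≈ -3767.5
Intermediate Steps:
s(V) = -4*V
m = -91/8 (m = 44/((-4*8)) - 1*10 = 44/(-32) - 10 = 44*(-1/32) - 10 = -11/8 - 10 = -91/8 ≈ -11.375)
u(47, v) - (r(m) - 1*(-4971)) = (19 + 47) - (100*(-91/8) - 1*(-4971)) = 66 - (-2275/2 + 4971) = 66 - 1*7667/2 = 66 - 7667/2 = -7535/2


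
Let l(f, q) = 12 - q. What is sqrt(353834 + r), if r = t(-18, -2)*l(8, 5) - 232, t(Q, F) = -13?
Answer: 3*sqrt(39279) ≈ 594.57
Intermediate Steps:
r = -323 (r = -13*(12 - 1*5) - 232 = -13*(12 - 5) - 232 = -13*7 - 232 = -91 - 232 = -323)
sqrt(353834 + r) = sqrt(353834 - 323) = sqrt(353511) = 3*sqrt(39279)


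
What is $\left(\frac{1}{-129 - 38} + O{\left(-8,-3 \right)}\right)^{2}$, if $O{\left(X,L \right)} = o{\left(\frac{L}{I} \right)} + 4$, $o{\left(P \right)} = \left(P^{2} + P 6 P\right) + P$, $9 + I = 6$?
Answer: $\frac{4012009}{27889} \approx 143.86$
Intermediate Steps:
$I = -3$ ($I = -9 + 6 = -3$)
$o{\left(P \right)} = P + 7 P^{2}$ ($o{\left(P \right)} = \left(P^{2} + 6 P P\right) + P = \left(P^{2} + 6 P^{2}\right) + P = 7 P^{2} + P = P + 7 P^{2}$)
$O{\left(X,L \right)} = 4 - \frac{L \left(1 - \frac{7 L}{3}\right)}{3}$ ($O{\left(X,L \right)} = \frac{L}{-3} \left(1 + 7 \frac{L}{-3}\right) + 4 = L \left(- \frac{1}{3}\right) \left(1 + 7 L \left(- \frac{1}{3}\right)\right) + 4 = - \frac{L}{3} \left(1 + 7 \left(- \frac{L}{3}\right)\right) + 4 = - \frac{L}{3} \left(1 - \frac{7 L}{3}\right) + 4 = - \frac{L \left(1 - \frac{7 L}{3}\right)}{3} + 4 = 4 - \frac{L \left(1 - \frac{7 L}{3}\right)}{3}$)
$\left(\frac{1}{-129 - 38} + O{\left(-8,-3 \right)}\right)^{2} = \left(\frac{1}{-129 - 38} + \left(4 + \frac{1}{9} \left(-3\right) \left(-3 + 7 \left(-3\right)\right)\right)\right)^{2} = \left(\frac{1}{-167} + \left(4 + \frac{1}{9} \left(-3\right) \left(-3 - 21\right)\right)\right)^{2} = \left(- \frac{1}{167} + \left(4 + \frac{1}{9} \left(-3\right) \left(-24\right)\right)\right)^{2} = \left(- \frac{1}{167} + \left(4 + 8\right)\right)^{2} = \left(- \frac{1}{167} + 12\right)^{2} = \left(\frac{2003}{167}\right)^{2} = \frac{4012009}{27889}$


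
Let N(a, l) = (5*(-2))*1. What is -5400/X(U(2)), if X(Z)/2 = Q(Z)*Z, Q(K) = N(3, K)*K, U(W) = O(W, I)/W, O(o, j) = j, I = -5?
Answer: 216/5 ≈ 43.200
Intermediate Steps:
N(a, l) = -10 (N(a, l) = -10*1 = -10)
U(W) = -5/W
Q(K) = -10*K
X(Z) = -20*Z**2 (X(Z) = 2*((-10*Z)*Z) = 2*(-10*Z**2) = -20*Z**2)
-5400/X(U(2)) = -5400/((-20*(-5/2)**2)) = -5400/((-20*25/4)) = -5400/(-125) = -5400*(-1/125) = 216/5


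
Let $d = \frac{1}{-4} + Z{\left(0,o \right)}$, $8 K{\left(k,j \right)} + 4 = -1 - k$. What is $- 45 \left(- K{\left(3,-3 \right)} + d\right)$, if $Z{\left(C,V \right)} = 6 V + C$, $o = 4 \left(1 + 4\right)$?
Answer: $- \frac{21735}{4} \approx -5433.8$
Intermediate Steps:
$K{\left(k,j \right)} = - \frac{5}{8} - \frac{k}{8}$ ($K{\left(k,j \right)} = - \frac{1}{2} + \frac{-1 - k}{8} = - \frac{1}{2} - \left(\frac{1}{8} + \frac{k}{8}\right) = - \frac{5}{8} - \frac{k}{8}$)
$o = 20$ ($o = 4 \cdot 5 = 20$)
$Z{\left(C,V \right)} = C + 6 V$
$d = \frac{479}{4}$ ($d = \frac{1}{-4} + \left(0 + 6 \cdot 20\right) = - \frac{1}{4} + \left(0 + 120\right) = - \frac{1}{4} + 120 = \frac{479}{4} \approx 119.75$)
$- 45 \left(- K{\left(3,-3 \right)} + d\right) = - 45 \left(- (- \frac{5}{8} - \frac{3}{8}) + \frac{479}{4}\right) = - 45 \left(\left(-1\right) \left(-1\right) + \frac{479}{4}\right) = - 45 \left(1 + \frac{479}{4}\right) = \left(-45\right) \frac{483}{4} = - \frac{21735}{4}$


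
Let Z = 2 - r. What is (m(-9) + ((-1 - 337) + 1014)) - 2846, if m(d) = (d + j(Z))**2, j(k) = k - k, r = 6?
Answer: -2089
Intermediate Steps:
Z = -4 (Z = 2 - 1*6 = 2 - 6 = -4)
j(k) = 0
m(d) = d**2 (m(d) = (d + 0)**2 = d**2)
(m(-9) + ((-1 - 337) + 1014)) - 2846 = ((-9)**2 + ((-1 - 337) + 1014)) - 2846 = (81 + (-338 + 1014)) - 2846 = (81 + 676) - 2846 = 757 - 2846 = -2089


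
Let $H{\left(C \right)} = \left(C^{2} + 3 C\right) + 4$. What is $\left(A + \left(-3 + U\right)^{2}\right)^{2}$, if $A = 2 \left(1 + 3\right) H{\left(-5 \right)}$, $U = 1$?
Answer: $13456$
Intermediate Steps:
$H{\left(C \right)} = 4 + C^{2} + 3 C$
$A = 112$ ($A = 2 \left(1 + 3\right) \left(4 + \left(-5\right)^{2} + 3 \left(-5\right)\right) = 2 \cdot 4 \left(4 + 25 - 15\right) = 8 \cdot 14 = 112$)
$\left(A + \left(-3 + U\right)^{2}\right)^{2} = \left(112 + \left(-3 + 1\right)^{2}\right)^{2} = \left(112 + \left(-2\right)^{2}\right)^{2} = \left(112 + 4\right)^{2} = 116^{2} = 13456$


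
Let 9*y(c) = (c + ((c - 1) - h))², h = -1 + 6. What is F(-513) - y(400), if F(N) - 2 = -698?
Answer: -636700/9 ≈ -70745.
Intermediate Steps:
h = 5
F(N) = -696 (F(N) = 2 - 698 = -696)
y(c) = (-6 + 2*c)²/9 (y(c) = (c + ((c - 1) - 1*5))²/9 = (c + ((-1 + c) - 5))²/9 = (c + (-6 + c))²/9 = (-6 + 2*c)²/9)
F(-513) - y(400) = -696 - 4*(3 - 1*400)²/9 = -696 - 4*(3 - 400)²/9 = -696 - 4*(-397)²/9 = -696 - 4*157609/9 = -696 - 1*630436/9 = -696 - 630436/9 = -636700/9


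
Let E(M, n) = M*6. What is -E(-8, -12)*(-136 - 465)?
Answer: -28848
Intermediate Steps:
E(M, n) = 6*M
-E(-8, -12)*(-136 - 465) = -6*(-8)*(-136 - 465) = -(-48)*(-601) = -1*28848 = -28848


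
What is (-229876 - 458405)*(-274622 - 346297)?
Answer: 427366750239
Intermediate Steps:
(-229876 - 458405)*(-274622 - 346297) = -688281*(-620919) = 427366750239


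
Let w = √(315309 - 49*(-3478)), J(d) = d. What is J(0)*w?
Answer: 0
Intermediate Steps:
w = √485731 (w = √(315309 + 170422) = √485731 ≈ 696.94)
J(0)*w = 0*√485731 = 0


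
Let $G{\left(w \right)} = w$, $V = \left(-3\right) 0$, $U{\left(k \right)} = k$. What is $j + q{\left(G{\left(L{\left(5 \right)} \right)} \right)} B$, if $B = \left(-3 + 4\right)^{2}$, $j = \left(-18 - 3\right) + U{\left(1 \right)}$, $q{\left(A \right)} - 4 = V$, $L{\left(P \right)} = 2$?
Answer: $-16$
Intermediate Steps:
$V = 0$
$q{\left(A \right)} = 4$ ($q{\left(A \right)} = 4 + 0 = 4$)
$j = -20$ ($j = \left(-18 - 3\right) + 1 = -21 + 1 = -20$)
$B = 1$ ($B = 1^{2} = 1$)
$j + q{\left(G{\left(L{\left(5 \right)} \right)} \right)} B = -20 + 4 \cdot 1 = -20 + 4 = -16$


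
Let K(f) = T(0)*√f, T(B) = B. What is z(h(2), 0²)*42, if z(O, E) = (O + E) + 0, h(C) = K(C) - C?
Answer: -84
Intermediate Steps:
K(f) = 0 (K(f) = 0*√f = 0)
h(C) = -C (h(C) = 0 - C = -C)
z(O, E) = E + O (z(O, E) = (E + O) + 0 = E + O)
z(h(2), 0²)*42 = (0² - 1*2)*42 = (0 - 2)*42 = -2*42 = -84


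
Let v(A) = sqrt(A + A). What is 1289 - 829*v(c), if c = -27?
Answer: 1289 - 2487*I*sqrt(6) ≈ 1289.0 - 6091.9*I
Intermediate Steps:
v(A) = sqrt(2)*sqrt(A) (v(A) = sqrt(2*A) = sqrt(2)*sqrt(A))
1289 - 829*v(c) = 1289 - 829*sqrt(2)*sqrt(-27) = 1289 - 829*sqrt(2)*3*I*sqrt(3) = 1289 - 2487*I*sqrt(6)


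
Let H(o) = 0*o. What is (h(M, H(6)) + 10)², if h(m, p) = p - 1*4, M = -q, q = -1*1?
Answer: 36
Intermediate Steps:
q = -1
H(o) = 0
M = 1 (M = -1*(-1) = 1)
h(m, p) = -4 + p (h(m, p) = p - 4 = -4 + p)
(h(M, H(6)) + 10)² = ((-4 + 0) + 10)² = (-4 + 10)² = 6² = 36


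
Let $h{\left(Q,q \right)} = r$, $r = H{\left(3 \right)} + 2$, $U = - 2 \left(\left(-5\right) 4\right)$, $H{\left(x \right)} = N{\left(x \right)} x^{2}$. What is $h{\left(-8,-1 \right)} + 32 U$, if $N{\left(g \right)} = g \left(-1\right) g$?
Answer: $1201$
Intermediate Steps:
$N{\left(g \right)} = - g^{2}$ ($N{\left(g \right)} = - g g = - g^{2}$)
$H{\left(x \right)} = - x^{4}$ ($H{\left(x \right)} = - x^{2} x^{2} = - x^{4}$)
$U = 40$ ($U = \left(-2\right) \left(-20\right) = 40$)
$r = -79$ ($r = - 3^{4} + 2 = \left(-1\right) 81 + 2 = -81 + 2 = -79$)
$h{\left(Q,q \right)} = -79$
$h{\left(-8,-1 \right)} + 32 U = -79 + 32 \cdot 40 = -79 + 1280 = 1201$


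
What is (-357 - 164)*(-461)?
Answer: 240181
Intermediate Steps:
(-357 - 164)*(-461) = -521*(-461) = 240181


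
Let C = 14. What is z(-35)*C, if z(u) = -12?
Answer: -168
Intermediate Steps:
z(-35)*C = -12*14 = -168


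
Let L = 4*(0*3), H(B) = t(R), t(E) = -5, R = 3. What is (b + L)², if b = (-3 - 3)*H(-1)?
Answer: 900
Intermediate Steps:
H(B) = -5
L = 0 (L = 4*0 = 0)
b = 30 (b = (-3 - 3)*(-5) = -6*(-5) = 30)
(b + L)² = (30 + 0)² = 30² = 900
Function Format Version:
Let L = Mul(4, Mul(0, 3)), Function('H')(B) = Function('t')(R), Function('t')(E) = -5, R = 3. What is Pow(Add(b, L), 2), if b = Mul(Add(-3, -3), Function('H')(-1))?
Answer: 900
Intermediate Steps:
Function('H')(B) = -5
L = 0 (L = Mul(4, 0) = 0)
b = 30 (b = Mul(Add(-3, -3), -5) = Mul(-6, -5) = 30)
Pow(Add(b, L), 2) = Pow(Add(30, 0), 2) = Pow(30, 2) = 900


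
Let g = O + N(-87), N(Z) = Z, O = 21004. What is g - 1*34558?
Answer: -13641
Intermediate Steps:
g = 20917 (g = 21004 - 87 = 20917)
g - 1*34558 = 20917 - 1*34558 = 20917 - 34558 = -13641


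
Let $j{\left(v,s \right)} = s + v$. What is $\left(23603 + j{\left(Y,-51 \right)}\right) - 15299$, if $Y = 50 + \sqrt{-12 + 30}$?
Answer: $8303 + 3 \sqrt{2} \approx 8307.3$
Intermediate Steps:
$Y = 50 + 3 \sqrt{2}$ ($Y = 50 + \sqrt{18} = 50 + 3 \sqrt{2} \approx 54.243$)
$\left(23603 + j{\left(Y,-51 \right)}\right) - 15299 = \left(23603 - \left(1 - 3 \sqrt{2}\right)\right) - 15299 = \left(23602 + 3 \sqrt{2}\right) - 15299 = 8303 + 3 \sqrt{2}$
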